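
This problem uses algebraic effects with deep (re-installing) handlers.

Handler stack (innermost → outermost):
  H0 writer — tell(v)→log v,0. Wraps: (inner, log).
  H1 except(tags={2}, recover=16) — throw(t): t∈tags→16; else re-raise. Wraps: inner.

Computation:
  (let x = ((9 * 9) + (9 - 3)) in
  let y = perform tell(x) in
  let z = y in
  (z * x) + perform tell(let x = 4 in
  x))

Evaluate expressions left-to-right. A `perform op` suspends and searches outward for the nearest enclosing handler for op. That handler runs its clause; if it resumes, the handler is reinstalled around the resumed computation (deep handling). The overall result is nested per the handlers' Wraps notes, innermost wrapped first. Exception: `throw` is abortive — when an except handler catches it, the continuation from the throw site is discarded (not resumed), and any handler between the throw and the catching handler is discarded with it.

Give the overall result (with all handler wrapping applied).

Answer: (0, (87, 4))

Step-by-step:
tell(87) @ H0 ⇒ log+=87
tell(4) @ H0 ⇒ log+=4
H0 returns (0, (87, 4))
H1 returns (0, (87, 4))
= (0, (87, 4))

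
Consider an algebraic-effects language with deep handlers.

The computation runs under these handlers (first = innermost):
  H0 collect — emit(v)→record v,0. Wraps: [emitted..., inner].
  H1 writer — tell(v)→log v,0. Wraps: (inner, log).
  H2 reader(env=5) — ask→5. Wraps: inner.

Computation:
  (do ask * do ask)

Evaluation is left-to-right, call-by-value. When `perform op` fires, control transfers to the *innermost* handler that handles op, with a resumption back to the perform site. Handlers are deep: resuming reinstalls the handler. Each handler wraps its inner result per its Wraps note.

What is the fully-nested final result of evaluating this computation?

Step-by-step:
ask @ H2 ⇒ 5
ask @ H2 ⇒ 5
H0 returns [25]
H1 returns ([25], ())
H2 returns ([25], ())
= ([25], ())

Answer: ([25], ())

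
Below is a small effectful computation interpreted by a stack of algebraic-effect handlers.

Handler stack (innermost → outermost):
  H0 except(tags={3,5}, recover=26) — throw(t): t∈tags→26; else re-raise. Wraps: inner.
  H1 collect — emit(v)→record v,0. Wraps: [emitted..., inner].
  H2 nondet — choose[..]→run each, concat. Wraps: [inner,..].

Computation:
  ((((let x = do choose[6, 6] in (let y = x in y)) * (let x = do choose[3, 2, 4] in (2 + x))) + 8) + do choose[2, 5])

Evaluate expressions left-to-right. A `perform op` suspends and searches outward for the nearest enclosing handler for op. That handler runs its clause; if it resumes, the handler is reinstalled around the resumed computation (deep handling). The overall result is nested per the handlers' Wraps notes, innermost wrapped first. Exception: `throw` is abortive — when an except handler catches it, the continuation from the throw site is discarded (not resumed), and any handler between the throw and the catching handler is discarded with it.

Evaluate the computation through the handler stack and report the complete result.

Working:
choose[6, 6] @ H2
  branch[0] choose=6:
    choose[3, 2, 4] @ H2
      branch[0] choose=3:
        choose[2, 5] @ H2
          branch[0] choose=2:
            H0 returns 40
            H1 returns [40]
            H2 returns [[40]]
          branch[1] choose=5:
            H0 returns 43
            H1 returns [43]
            H2 returns [[43]]
      branch[1] choose=2:
        choose[2, 5] @ H2
          branch[0] choose=2:
            H0 returns 34
            H1 returns [34]
            H2 returns [[34]]
          branch[1] choose=5:
            H0 returns 37
            H1 returns [37]
            H2 returns [[37]]
      branch[2] choose=4:
        choose[2, 5] @ H2
          branch[0] choose=2:
            H0 returns 46
            H1 returns [46]
            H2 returns [[46]]
          branch[1] choose=5:
            H0 returns 49
            H1 returns [49]
            H2 returns [[49]]
  branch[1] choose=6:
    choose[3, 2, 4] @ H2
      branch[0] choose=3:
        choose[2, 5] @ H2
          branch[0] choose=2:
            H0 returns 40
            H1 returns [40]
            H2 returns [[40]]
          branch[1] choose=5:
            H0 returns 43
            H1 returns [43]
            H2 returns [[43]]
      branch[1] choose=2:
        choose[2, 5] @ H2
          branch[0] choose=2:
            H0 returns 34
            H1 returns [34]
            H2 returns [[34]]
          branch[1] choose=5:
            H0 returns 37
            H1 returns [37]
            H2 returns [[37]]
      branch[2] choose=4:
        choose[2, 5] @ H2
          branch[0] choose=2:
            H0 returns 46
            H1 returns [46]
            H2 returns [[46]]
          branch[1] choose=5:
            H0 returns 49
            H1 returns [49]
            H2 returns [[49]]
= [[40], [43], [34], [37], [46], [49], [40], [43], [34], [37], [46], [49]]

Answer: [[40], [43], [34], [37], [46], [49], [40], [43], [34], [37], [46], [49]]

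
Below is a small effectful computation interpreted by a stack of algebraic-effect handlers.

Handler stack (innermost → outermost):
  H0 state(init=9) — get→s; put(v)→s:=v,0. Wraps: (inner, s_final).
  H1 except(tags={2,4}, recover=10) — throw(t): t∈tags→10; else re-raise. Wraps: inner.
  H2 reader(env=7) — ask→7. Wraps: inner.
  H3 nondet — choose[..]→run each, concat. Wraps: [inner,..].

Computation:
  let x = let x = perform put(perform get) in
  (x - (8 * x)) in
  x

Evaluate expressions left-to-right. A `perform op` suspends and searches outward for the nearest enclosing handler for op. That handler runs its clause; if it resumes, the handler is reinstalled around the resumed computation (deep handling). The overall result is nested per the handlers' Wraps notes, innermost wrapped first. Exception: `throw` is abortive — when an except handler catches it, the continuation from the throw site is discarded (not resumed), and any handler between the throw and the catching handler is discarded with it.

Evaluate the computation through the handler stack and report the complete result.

Step-by-step:
get @ H0 ⇒ 9
put(9) @ H0 ⇒ s:=9
H0 returns (0, 9)
H1 returns (0, 9)
H2 returns (0, 9)
H3 returns [(0, 9)]
= [(0, 9)]

Answer: [(0, 9)]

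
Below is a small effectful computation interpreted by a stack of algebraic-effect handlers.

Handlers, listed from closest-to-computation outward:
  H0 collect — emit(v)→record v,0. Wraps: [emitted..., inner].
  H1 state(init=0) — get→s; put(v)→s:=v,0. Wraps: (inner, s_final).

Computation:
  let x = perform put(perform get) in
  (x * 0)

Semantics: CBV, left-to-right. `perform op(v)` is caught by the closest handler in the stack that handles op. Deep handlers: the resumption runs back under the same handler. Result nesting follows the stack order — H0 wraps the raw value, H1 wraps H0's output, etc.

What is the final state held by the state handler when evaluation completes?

Answer: 0

Working:
get @ H1 ⇒ 0
put(0) @ H1 ⇒ s:=0
H0 returns [0]
H1 returns ([0], 0)
= ([0], 0)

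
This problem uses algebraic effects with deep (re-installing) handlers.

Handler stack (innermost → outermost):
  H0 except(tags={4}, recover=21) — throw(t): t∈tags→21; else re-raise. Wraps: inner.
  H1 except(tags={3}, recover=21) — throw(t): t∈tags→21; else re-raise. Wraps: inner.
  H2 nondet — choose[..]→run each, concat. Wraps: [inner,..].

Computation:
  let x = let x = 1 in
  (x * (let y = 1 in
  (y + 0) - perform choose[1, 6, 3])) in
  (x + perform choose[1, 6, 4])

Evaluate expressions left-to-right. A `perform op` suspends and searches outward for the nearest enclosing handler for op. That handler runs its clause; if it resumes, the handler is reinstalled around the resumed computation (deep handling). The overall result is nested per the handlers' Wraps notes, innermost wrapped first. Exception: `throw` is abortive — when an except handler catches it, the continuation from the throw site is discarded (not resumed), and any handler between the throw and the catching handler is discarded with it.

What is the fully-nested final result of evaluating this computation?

Answer: [1, 6, 4, -4, 1, -1, -1, 4, 2]

Step-by-step:
choose[1, 6, 3] @ H2
  branch[0] choose=1:
    choose[1, 6, 4] @ H2
      branch[0] choose=1:
        H0 returns 1
        H1 returns 1
        H2 returns [1]
      branch[1] choose=6:
        H0 returns 6
        H1 returns 6
        H2 returns [6]
      branch[2] choose=4:
        H0 returns 4
        H1 returns 4
        H2 returns [4]
  branch[1] choose=6:
    choose[1, 6, 4] @ H2
      branch[0] choose=1:
        H0 returns -4
        H1 returns -4
        H2 returns [-4]
      branch[1] choose=6:
        H0 returns 1
        H1 returns 1
        H2 returns [1]
      branch[2] choose=4:
        H0 returns -1
        H1 returns -1
        H2 returns [-1]
  branch[2] choose=3:
    choose[1, 6, 4] @ H2
      branch[0] choose=1:
        H0 returns -1
        H1 returns -1
        H2 returns [-1]
      branch[1] choose=6:
        H0 returns 4
        H1 returns 4
        H2 returns [4]
      branch[2] choose=4:
        H0 returns 2
        H1 returns 2
        H2 returns [2]
= [1, 6, 4, -4, 1, -1, -1, 4, 2]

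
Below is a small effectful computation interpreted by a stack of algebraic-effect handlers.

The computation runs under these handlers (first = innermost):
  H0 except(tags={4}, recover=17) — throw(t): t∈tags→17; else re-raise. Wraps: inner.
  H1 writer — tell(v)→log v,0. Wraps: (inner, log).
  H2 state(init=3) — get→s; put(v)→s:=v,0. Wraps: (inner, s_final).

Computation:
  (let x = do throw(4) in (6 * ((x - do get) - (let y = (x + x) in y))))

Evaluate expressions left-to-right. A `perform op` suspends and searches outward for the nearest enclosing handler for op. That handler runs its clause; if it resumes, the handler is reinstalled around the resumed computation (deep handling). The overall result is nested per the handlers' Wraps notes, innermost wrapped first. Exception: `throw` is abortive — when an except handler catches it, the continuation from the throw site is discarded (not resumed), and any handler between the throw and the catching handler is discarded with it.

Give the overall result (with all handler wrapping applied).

Answer: ((17, ()), 3)

Step-by-step:
throw(4) @ H0 caught ⇒ 17
H1 returns (17, ())
H2 returns ((17, ()), 3)
= ((17, ()), 3)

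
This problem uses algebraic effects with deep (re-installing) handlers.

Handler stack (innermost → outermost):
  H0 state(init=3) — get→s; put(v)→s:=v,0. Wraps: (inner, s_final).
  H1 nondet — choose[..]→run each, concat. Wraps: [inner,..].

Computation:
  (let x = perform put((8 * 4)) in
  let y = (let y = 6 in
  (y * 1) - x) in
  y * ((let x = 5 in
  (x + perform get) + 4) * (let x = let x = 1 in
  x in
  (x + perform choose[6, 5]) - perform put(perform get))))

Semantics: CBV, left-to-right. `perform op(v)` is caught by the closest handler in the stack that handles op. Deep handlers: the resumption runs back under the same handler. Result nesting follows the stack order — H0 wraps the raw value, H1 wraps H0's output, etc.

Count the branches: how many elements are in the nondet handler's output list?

Answer: 2

Working:
put(32) @ H0 ⇒ s:=32
get @ H0 ⇒ 32
choose[6, 5] @ H1
  branch[0] choose=6:
    get @ H0 ⇒ 32
    put(32) @ H0 ⇒ s:=32
    H0 returns (1722, 32)
    H1 returns [(1722, 32)]
  branch[1] choose=5:
    get @ H0 ⇒ 32
    put(32) @ H0 ⇒ s:=32
    H0 returns (1476, 32)
    H1 returns [(1476, 32)]
= [(1722, 32), (1476, 32)]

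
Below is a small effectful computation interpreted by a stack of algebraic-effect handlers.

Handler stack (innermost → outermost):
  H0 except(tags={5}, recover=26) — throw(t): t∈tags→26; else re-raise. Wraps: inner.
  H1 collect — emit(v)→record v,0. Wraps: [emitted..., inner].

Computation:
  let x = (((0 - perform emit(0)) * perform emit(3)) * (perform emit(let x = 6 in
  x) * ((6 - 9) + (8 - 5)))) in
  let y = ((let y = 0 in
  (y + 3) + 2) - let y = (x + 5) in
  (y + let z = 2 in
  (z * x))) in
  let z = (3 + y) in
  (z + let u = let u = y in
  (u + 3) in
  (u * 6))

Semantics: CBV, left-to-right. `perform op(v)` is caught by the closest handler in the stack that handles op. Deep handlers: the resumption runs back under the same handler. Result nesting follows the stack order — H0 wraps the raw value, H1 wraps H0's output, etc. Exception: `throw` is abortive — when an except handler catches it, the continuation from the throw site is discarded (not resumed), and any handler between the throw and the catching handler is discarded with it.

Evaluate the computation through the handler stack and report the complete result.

Working:
emit(0) @ H1 ⇒ out+=0
emit(3) @ H1 ⇒ out+=3
emit(6) @ H1 ⇒ out+=6
H0 returns 21
H1 returns [0, 3, 6, 21]
= [0, 3, 6, 21]

Answer: [0, 3, 6, 21]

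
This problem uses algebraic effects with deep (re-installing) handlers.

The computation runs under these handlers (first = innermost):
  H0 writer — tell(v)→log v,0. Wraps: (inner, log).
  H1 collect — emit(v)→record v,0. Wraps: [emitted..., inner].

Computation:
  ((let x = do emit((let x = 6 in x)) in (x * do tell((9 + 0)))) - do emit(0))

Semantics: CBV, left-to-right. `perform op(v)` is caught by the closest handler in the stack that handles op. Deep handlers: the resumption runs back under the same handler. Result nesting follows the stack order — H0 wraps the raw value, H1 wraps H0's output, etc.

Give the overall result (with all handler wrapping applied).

Evaluation trace:
emit(6) @ H1 ⇒ out+=6
tell(9) @ H0 ⇒ log+=9
emit(0) @ H1 ⇒ out+=0
H0 returns (0, (9))
H1 returns [6, 0, (0, (9))]
= [6, 0, (0, (9))]

Answer: [6, 0, (0, (9))]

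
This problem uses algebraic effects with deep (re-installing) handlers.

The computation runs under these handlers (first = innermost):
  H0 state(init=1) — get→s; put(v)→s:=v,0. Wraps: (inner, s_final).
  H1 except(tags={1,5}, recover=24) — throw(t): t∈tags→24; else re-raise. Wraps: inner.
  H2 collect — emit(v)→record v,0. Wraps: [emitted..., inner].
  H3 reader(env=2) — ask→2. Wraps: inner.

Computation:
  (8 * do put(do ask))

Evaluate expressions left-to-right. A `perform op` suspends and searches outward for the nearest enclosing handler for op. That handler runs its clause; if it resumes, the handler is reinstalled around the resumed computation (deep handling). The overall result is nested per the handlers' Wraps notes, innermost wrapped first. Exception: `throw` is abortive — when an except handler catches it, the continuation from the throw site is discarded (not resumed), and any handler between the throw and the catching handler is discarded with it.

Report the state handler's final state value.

Answer: 2

Evaluation trace:
ask @ H3 ⇒ 2
put(2) @ H0 ⇒ s:=2
H0 returns (0, 2)
H1 returns (0, 2)
H2 returns [(0, 2)]
H3 returns [(0, 2)]
= [(0, 2)]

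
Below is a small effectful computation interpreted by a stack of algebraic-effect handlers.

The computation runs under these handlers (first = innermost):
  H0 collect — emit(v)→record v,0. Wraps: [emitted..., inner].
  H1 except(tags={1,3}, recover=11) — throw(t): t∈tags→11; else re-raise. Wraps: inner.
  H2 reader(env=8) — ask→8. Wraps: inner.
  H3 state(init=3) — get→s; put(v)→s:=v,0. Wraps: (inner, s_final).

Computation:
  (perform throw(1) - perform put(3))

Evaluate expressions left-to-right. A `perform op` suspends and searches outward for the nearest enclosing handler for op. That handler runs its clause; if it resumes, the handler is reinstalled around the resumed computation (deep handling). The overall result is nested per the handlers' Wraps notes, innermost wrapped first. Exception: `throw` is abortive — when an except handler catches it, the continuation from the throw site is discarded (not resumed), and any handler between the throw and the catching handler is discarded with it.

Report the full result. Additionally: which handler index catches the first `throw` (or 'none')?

Answer: (11, 3) ; first throw caught by: H1

Step-by-step:
throw(1) @ H1 caught ⇒ 11
H2 returns 11
H3 returns (11, 3)
= (11, 3)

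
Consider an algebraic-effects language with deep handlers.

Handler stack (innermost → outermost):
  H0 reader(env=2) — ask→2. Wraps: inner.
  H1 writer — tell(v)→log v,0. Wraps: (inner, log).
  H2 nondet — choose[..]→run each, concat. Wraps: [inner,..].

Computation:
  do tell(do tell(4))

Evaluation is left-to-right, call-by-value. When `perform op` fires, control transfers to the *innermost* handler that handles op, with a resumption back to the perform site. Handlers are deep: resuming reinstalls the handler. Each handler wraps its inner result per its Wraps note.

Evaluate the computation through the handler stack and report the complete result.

Step-by-step:
tell(4) @ H1 ⇒ log+=4
tell(0) @ H1 ⇒ log+=0
H0 returns 0
H1 returns (0, (4, 0))
H2 returns [(0, (4, 0))]
= [(0, (4, 0))]

Answer: [(0, (4, 0))]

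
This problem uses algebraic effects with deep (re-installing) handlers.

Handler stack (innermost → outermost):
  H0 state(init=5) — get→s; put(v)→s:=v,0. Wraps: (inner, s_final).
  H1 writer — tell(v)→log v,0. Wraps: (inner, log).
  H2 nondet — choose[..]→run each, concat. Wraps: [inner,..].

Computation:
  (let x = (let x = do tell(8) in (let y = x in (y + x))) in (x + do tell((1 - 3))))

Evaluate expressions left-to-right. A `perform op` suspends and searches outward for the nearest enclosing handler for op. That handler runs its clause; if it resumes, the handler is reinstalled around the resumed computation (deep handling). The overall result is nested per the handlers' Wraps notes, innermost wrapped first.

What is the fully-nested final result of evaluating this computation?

Answer: [((0, 5), (8, -2))]

Evaluation trace:
tell(8) @ H1 ⇒ log+=8
tell(-2) @ H1 ⇒ log+=-2
H0 returns (0, 5)
H1 returns ((0, 5), (8, -2))
H2 returns [((0, 5), (8, -2))]
= [((0, 5), (8, -2))]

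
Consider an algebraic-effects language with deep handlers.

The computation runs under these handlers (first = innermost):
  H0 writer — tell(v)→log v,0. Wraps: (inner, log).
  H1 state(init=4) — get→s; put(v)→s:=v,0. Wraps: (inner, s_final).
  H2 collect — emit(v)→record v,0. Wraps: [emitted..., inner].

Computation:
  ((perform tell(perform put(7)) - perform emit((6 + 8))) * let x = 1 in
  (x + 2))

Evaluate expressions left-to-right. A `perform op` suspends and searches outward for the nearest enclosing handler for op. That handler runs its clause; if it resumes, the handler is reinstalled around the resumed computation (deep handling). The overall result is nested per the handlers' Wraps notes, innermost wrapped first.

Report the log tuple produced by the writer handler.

Working:
put(7) @ H1 ⇒ s:=7
tell(0) @ H0 ⇒ log+=0
emit(14) @ H2 ⇒ out+=14
H0 returns (0, (0))
H1 returns ((0, (0)), 7)
H2 returns [14, ((0, (0)), 7)]
= [14, ((0, (0)), 7)]

Answer: (0)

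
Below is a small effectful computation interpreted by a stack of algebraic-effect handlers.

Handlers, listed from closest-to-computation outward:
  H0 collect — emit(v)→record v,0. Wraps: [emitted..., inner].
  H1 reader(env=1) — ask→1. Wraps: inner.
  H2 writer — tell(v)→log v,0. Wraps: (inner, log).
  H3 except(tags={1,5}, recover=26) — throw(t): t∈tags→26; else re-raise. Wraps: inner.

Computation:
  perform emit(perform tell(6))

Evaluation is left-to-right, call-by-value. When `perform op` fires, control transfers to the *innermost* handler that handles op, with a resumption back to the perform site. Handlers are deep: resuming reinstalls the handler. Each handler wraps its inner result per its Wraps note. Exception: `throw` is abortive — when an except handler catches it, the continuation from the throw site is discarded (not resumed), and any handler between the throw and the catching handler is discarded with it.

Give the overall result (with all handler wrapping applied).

Answer: ([0, 0], (6))

Step-by-step:
tell(6) @ H2 ⇒ log+=6
emit(0) @ H0 ⇒ out+=0
H0 returns [0, 0]
H1 returns [0, 0]
H2 returns ([0, 0], (6))
H3 returns ([0, 0], (6))
= ([0, 0], (6))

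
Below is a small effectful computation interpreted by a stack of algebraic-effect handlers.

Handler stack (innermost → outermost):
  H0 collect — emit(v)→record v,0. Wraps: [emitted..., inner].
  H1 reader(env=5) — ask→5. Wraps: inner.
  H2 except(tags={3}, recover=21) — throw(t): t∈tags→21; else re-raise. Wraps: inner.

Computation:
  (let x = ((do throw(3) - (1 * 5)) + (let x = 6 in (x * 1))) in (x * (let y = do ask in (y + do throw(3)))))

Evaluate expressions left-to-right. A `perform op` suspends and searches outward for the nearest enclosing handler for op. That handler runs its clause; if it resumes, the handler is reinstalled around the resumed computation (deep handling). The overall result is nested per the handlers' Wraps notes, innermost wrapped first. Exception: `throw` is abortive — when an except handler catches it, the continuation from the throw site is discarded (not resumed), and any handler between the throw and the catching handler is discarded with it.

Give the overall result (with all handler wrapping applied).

Evaluation trace:
throw(3) @ H2 caught ⇒ 21
= 21

Answer: 21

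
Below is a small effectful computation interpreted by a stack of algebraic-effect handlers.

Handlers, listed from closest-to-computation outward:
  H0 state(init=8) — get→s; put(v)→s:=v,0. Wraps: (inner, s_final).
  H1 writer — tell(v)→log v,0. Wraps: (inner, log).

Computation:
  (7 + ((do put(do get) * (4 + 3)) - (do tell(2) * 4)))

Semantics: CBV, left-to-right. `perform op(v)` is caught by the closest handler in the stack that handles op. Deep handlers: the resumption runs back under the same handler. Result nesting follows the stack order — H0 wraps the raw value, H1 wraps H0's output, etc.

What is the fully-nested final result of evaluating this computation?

Evaluation trace:
get @ H0 ⇒ 8
put(8) @ H0 ⇒ s:=8
tell(2) @ H1 ⇒ log+=2
H0 returns (7, 8)
H1 returns ((7, 8), (2))
= ((7, 8), (2))

Answer: ((7, 8), (2))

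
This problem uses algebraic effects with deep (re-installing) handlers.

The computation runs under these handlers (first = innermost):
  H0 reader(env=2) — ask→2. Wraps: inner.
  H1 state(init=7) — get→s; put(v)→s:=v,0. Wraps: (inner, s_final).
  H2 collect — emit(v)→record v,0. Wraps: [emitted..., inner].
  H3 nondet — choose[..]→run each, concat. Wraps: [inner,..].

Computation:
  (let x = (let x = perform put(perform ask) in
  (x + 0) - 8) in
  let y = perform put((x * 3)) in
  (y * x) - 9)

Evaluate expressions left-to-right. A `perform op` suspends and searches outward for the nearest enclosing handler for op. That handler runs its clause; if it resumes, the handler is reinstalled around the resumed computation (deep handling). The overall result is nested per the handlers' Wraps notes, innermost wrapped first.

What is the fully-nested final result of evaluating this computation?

Working:
ask @ H0 ⇒ 2
put(2) @ H1 ⇒ s:=2
put(-24) @ H1 ⇒ s:=-24
H0 returns -9
H1 returns (-9, -24)
H2 returns [(-9, -24)]
H3 returns [[(-9, -24)]]
= [[(-9, -24)]]

Answer: [[(-9, -24)]]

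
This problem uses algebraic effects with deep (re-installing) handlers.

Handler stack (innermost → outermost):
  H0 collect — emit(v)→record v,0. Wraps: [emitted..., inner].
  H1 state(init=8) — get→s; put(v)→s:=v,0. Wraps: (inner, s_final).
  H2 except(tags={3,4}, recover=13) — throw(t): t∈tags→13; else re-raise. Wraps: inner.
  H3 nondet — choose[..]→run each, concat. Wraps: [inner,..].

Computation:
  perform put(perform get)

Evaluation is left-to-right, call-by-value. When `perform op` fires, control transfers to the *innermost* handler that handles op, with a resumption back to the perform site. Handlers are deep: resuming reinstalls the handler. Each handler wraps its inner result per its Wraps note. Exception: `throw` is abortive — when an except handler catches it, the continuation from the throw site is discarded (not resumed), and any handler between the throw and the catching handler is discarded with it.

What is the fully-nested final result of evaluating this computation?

Answer: [([0], 8)]

Working:
get @ H1 ⇒ 8
put(8) @ H1 ⇒ s:=8
H0 returns [0]
H1 returns ([0], 8)
H2 returns ([0], 8)
H3 returns [([0], 8)]
= [([0], 8)]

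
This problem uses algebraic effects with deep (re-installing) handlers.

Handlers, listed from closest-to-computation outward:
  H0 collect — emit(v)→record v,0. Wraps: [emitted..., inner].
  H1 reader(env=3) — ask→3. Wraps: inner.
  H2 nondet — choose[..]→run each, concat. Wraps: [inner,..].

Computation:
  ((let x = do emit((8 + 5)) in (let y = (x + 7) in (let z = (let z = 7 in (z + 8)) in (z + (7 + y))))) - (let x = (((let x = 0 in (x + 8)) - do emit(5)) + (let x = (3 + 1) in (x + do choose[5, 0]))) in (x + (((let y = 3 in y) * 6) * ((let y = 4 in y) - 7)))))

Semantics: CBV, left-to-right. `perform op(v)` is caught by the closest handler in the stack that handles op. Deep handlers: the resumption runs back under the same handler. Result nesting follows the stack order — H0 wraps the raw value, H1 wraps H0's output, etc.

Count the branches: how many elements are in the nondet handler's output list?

Evaluation trace:
emit(13) @ H0 ⇒ out+=13
emit(5) @ H0 ⇒ out+=5
choose[5, 0] @ H2
  branch[0] choose=5:
    H0 returns [13, 5, 66]
    H1 returns [13, 5, 66]
    H2 returns [[13, 5, 66]]
  branch[1] choose=0:
    H0 returns [13, 5, 71]
    H1 returns [13, 5, 71]
    H2 returns [[13, 5, 71]]
= [[13, 5, 66], [13, 5, 71]]

Answer: 2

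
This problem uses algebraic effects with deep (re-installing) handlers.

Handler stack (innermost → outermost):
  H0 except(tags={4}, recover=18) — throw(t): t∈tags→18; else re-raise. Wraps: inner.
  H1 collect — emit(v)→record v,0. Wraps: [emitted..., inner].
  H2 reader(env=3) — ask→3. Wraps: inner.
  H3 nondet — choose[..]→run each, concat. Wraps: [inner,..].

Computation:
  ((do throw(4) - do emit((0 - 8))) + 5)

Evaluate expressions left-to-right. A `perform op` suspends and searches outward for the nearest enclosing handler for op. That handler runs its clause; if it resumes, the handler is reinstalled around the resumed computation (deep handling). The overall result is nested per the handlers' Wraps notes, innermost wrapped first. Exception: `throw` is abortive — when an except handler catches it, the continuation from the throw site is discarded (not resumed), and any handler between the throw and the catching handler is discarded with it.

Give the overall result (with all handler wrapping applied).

Evaluation trace:
throw(4) @ H0 caught ⇒ 18
H1 returns [18]
H2 returns [18]
H3 returns [[18]]
= [[18]]

Answer: [[18]]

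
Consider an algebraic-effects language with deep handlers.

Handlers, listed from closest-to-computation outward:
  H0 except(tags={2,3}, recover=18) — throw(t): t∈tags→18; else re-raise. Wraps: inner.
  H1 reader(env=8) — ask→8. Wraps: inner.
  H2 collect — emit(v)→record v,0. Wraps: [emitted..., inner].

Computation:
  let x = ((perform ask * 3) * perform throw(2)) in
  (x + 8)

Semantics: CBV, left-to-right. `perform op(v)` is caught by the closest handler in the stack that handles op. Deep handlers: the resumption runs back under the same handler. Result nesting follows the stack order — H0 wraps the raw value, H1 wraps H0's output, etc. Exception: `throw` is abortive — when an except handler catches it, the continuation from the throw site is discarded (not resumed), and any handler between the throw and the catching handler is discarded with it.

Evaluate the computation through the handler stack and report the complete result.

Answer: [18]

Working:
ask @ H1 ⇒ 8
throw(2) @ H0 caught ⇒ 18
H1 returns 18
H2 returns [18]
= [18]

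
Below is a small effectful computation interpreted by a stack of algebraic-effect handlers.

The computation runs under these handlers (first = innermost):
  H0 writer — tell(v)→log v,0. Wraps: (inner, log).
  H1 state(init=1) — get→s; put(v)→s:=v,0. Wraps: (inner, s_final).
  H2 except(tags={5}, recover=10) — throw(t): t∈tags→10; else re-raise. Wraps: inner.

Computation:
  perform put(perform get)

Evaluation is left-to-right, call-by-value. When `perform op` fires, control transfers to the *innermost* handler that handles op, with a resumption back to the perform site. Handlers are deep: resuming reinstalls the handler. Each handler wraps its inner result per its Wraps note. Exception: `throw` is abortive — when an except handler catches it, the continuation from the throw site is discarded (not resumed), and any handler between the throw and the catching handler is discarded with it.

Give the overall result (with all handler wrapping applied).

Working:
get @ H1 ⇒ 1
put(1) @ H1 ⇒ s:=1
H0 returns (0, ())
H1 returns ((0, ()), 1)
H2 returns ((0, ()), 1)
= ((0, ()), 1)

Answer: ((0, ()), 1)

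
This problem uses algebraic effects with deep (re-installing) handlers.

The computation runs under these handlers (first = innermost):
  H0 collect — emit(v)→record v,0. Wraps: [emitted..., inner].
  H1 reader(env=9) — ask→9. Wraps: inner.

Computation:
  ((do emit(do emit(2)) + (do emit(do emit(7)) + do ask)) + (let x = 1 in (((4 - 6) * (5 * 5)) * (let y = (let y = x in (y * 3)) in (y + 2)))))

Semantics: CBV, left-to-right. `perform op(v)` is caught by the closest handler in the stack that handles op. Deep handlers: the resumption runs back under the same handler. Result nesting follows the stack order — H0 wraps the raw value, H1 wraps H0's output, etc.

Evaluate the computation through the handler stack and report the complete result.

Step-by-step:
emit(2) @ H0 ⇒ out+=2
emit(0) @ H0 ⇒ out+=0
emit(7) @ H0 ⇒ out+=7
emit(0) @ H0 ⇒ out+=0
ask @ H1 ⇒ 9
H0 returns [2, 0, 7, 0, -241]
H1 returns [2, 0, 7, 0, -241]
= [2, 0, 7, 0, -241]

Answer: [2, 0, 7, 0, -241]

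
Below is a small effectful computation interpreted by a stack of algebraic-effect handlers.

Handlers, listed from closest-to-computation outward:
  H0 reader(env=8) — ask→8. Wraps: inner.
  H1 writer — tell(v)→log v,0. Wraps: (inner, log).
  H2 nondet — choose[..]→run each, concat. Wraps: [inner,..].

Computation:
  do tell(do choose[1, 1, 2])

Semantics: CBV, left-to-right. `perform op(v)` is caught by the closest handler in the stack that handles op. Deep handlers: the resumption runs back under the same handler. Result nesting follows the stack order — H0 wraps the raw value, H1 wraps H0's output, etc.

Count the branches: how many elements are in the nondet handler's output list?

Answer: 3

Evaluation trace:
choose[1, 1, 2] @ H2
  branch[0] choose=1:
    tell(1) @ H1 ⇒ log+=1
    H0 returns 0
    H1 returns (0, (1))
    H2 returns [(0, (1))]
  branch[1] choose=1:
    tell(1) @ H1 ⇒ log+=1
    H0 returns 0
    H1 returns (0, (1))
    H2 returns [(0, (1))]
  branch[2] choose=2:
    tell(2) @ H1 ⇒ log+=2
    H0 returns 0
    H1 returns (0, (2))
    H2 returns [(0, (2))]
= [(0, (1)), (0, (1)), (0, (2))]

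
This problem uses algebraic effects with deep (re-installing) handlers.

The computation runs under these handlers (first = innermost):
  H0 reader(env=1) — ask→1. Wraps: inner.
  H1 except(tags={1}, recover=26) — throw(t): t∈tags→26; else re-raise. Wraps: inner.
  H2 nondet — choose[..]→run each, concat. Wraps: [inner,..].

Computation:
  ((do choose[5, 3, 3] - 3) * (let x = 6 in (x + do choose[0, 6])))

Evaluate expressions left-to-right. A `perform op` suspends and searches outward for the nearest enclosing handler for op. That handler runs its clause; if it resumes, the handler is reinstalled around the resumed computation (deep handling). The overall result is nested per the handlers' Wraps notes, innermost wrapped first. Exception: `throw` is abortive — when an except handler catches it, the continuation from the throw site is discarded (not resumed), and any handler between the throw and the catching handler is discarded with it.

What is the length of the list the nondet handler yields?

Answer: 6

Step-by-step:
choose[5, 3, 3] @ H2
  branch[0] choose=5:
    choose[0, 6] @ H2
      branch[0] choose=0:
        H0 returns 12
        H1 returns 12
        H2 returns [12]
      branch[1] choose=6:
        H0 returns 24
        H1 returns 24
        H2 returns [24]
  branch[1] choose=3:
    choose[0, 6] @ H2
      branch[0] choose=0:
        H0 returns 0
        H1 returns 0
        H2 returns [0]
      branch[1] choose=6:
        H0 returns 0
        H1 returns 0
        H2 returns [0]
  branch[2] choose=3:
    choose[0, 6] @ H2
      branch[0] choose=0:
        H0 returns 0
        H1 returns 0
        H2 returns [0]
      branch[1] choose=6:
        H0 returns 0
        H1 returns 0
        H2 returns [0]
= [12, 24, 0, 0, 0, 0]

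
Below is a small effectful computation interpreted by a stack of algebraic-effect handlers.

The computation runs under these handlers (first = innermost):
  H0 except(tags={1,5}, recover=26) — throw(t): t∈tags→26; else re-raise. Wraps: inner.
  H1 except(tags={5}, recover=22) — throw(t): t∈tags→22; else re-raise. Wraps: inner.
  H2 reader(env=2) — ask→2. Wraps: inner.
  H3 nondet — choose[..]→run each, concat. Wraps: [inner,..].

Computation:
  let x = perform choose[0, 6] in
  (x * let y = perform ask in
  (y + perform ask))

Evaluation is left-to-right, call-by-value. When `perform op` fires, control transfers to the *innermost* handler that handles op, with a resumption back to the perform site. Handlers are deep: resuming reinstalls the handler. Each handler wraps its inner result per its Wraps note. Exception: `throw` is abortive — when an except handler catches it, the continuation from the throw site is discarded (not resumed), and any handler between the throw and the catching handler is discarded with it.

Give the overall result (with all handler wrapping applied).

Working:
choose[0, 6] @ H3
  branch[0] choose=0:
    ask @ H2 ⇒ 2
    ask @ H2 ⇒ 2
    H0 returns 0
    H1 returns 0
    H2 returns 0
    H3 returns [0]
  branch[1] choose=6:
    ask @ H2 ⇒ 2
    ask @ H2 ⇒ 2
    H0 returns 24
    H1 returns 24
    H2 returns 24
    H3 returns [24]
= [0, 24]

Answer: [0, 24]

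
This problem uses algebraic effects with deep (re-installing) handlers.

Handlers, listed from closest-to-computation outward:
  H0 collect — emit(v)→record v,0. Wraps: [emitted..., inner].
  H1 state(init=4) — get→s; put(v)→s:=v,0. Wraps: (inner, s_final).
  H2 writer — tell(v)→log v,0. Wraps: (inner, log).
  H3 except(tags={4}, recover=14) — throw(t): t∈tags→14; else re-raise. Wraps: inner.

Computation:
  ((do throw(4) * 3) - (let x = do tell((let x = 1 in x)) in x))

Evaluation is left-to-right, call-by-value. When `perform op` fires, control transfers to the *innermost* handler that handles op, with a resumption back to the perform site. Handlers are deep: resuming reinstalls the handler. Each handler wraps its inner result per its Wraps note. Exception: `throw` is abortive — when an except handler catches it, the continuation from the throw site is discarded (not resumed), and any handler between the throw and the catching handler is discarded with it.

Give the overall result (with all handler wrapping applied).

Step-by-step:
throw(4) @ H3 caught ⇒ 14
= 14

Answer: 14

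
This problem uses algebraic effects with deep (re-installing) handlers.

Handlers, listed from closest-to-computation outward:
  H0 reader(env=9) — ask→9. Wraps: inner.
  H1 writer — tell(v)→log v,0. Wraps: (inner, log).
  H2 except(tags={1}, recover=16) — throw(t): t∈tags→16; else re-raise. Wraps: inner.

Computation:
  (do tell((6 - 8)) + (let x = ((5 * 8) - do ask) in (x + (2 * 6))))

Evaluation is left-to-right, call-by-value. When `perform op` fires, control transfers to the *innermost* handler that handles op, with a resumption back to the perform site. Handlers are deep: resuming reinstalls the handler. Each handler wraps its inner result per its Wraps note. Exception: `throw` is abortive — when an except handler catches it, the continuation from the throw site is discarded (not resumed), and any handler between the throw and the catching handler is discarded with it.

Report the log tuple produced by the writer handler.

Answer: (-2)

Evaluation trace:
tell(-2) @ H1 ⇒ log+=-2
ask @ H0 ⇒ 9
H0 returns 43
H1 returns (43, (-2))
H2 returns (43, (-2))
= (43, (-2))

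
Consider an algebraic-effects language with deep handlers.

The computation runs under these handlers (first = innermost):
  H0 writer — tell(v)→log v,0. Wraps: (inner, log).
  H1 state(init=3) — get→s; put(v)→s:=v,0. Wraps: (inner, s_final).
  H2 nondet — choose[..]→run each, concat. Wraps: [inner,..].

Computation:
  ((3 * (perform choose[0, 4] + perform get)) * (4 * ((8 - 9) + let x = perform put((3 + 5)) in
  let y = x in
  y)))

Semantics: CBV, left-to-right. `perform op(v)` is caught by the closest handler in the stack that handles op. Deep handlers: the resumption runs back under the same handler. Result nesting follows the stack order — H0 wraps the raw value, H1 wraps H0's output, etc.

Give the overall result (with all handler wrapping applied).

Step-by-step:
choose[0, 4] @ H2
  branch[0] choose=0:
    get @ H1 ⇒ 3
    put(8) @ H1 ⇒ s:=8
    H0 returns (-36, ())
    H1 returns ((-36, ()), 8)
    H2 returns [((-36, ()), 8)]
  branch[1] choose=4:
    get @ H1 ⇒ 3
    put(8) @ H1 ⇒ s:=8
    H0 returns (-84, ())
    H1 returns ((-84, ()), 8)
    H2 returns [((-84, ()), 8)]
= [((-36, ()), 8), ((-84, ()), 8)]

Answer: [((-36, ()), 8), ((-84, ()), 8)]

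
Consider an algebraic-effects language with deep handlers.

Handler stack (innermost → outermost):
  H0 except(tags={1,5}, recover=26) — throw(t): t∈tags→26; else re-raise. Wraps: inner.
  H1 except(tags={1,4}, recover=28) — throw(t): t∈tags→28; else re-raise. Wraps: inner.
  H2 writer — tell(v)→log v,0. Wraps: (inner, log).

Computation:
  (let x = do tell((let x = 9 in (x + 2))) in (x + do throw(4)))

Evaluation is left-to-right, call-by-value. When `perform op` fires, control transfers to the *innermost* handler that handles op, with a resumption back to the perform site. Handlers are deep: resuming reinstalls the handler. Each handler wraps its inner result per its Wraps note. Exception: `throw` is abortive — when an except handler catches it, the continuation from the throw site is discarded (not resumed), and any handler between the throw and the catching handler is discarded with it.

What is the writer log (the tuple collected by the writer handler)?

Working:
tell(11) @ H2 ⇒ log+=11
throw(4) @ H0 re-raised
throw(4) @ H1 caught ⇒ 28
H2 returns (28, (11))
= (28, (11))

Answer: (11)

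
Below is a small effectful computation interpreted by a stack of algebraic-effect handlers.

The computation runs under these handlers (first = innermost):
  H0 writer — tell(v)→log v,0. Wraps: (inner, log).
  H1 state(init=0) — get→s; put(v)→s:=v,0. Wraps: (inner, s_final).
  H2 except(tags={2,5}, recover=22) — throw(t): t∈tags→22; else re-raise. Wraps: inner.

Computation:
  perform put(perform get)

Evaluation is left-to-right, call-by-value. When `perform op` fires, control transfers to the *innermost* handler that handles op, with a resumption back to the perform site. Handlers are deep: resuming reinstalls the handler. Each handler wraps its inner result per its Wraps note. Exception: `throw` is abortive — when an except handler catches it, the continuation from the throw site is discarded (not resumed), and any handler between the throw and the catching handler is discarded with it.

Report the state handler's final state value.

Step-by-step:
get @ H1 ⇒ 0
put(0) @ H1 ⇒ s:=0
H0 returns (0, ())
H1 returns ((0, ()), 0)
H2 returns ((0, ()), 0)
= ((0, ()), 0)

Answer: 0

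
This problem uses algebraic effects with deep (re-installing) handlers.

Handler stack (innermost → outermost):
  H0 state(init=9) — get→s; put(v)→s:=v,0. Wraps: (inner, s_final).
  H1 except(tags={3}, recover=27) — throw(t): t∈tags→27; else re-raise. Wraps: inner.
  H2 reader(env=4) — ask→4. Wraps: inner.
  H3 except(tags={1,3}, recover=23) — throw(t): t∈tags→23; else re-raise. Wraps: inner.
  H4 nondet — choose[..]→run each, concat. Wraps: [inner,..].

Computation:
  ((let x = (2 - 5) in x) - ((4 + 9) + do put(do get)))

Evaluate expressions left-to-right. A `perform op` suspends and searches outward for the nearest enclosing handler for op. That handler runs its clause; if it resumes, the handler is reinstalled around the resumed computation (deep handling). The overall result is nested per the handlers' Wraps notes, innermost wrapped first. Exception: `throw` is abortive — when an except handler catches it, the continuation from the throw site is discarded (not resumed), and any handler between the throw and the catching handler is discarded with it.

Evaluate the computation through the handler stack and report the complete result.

Answer: [(-16, 9)]

Evaluation trace:
get @ H0 ⇒ 9
put(9) @ H0 ⇒ s:=9
H0 returns (-16, 9)
H1 returns (-16, 9)
H2 returns (-16, 9)
H3 returns (-16, 9)
H4 returns [(-16, 9)]
= [(-16, 9)]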